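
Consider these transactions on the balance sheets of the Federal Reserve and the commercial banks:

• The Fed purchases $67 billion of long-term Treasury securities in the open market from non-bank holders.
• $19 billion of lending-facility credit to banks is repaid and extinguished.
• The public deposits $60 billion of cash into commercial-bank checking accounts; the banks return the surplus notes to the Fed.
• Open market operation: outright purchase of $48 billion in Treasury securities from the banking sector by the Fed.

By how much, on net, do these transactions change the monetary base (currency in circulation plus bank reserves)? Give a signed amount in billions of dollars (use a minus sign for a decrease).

+$96 billion

Fed balance sheet:
  Assets:      Securities +$115B, Loans to banks −$19B
  Liabilities: Bank reserves +$156B, Currency in circulation −$60B
Monetary base = currency + reserves: −$60B + (+$156B) = +$96 billion.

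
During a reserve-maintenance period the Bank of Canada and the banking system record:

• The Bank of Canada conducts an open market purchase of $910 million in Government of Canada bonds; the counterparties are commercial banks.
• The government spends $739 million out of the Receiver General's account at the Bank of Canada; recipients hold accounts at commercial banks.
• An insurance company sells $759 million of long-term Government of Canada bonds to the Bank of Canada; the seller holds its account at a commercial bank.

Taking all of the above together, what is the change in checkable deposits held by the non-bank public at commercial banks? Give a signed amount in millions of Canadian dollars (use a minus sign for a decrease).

+$1498 million

Bank of Canada balance sheet:
  Assets:      Securities +$1669M
  Liabilities: Bank reserves +$2408M, Government deposits −$739M
Commercial banking system:
  Assets:      Reserves at CB +$2408M, Securities −$910M
  Liabilities: Checkable deposits +$1498M
So the change in checkable deposits held by the non-bank public at commercial banks is +$1498 million.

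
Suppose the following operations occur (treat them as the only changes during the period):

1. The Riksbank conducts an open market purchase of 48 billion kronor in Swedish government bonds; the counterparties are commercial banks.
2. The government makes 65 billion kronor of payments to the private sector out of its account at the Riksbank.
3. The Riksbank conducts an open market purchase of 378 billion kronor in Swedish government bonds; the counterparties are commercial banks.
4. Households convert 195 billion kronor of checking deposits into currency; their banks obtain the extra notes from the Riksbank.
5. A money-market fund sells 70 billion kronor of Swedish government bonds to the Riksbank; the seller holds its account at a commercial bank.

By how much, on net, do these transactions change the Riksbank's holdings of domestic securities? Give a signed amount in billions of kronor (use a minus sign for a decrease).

+496 billion

OMO purchase (from banks) 48 billion kronor: securities added to the Riksbank's portfolio → +48B.
Government spending 65 billion kronor: the Riksbank's securities portfolio is untouched → 0.
OMO purchase (from banks) 378 billion kronor: securities added to the Riksbank's portfolio → +378B.
Currency withdrawal 195 billion kronor: the Riksbank's securities portfolio is untouched → 0.
Asset purchase (from non-banks) 70 billion kronor: securities added to the Riksbank's portfolio → +70B.
Net: 48 + 0 + 378 + 0 + 70 = +496 billion.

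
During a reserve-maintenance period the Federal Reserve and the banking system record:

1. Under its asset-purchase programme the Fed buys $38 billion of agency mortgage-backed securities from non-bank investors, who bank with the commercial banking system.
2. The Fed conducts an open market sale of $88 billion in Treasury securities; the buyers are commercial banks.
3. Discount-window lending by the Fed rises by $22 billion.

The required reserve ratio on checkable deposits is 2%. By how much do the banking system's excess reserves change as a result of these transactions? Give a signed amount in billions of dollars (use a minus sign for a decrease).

Asset purchase (from non-banks) $38 billion: reserves +$38B, deposits +$38B.
OMO sale (to banks) $88 billion: reserves −$88B, deposits 0.
Discount-window loan $22 billion: reserves +$22B, deposits 0.
Totals: Δreserves = −$28B, Δdeposits = +$38B.
Δrequired reserves = 2% × +$38B = +$0.76B.
Δexcess reserves = Δreserves − Δrequired = −$28B − (+$0.76B) = -$28.76 billion.

-$28.76 billion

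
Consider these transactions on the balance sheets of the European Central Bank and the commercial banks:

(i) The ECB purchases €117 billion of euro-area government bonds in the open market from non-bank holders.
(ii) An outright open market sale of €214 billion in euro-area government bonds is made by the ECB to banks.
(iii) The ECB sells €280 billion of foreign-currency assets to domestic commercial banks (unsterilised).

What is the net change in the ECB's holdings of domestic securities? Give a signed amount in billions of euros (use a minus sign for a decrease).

-€97 billion

Asset purchase (from non-banks) €117 billion: securities added to the ECB's portfolio → +€117B.
OMO sale (to banks) €214 billion: securities removed from the ECB's portfolio → −€214B.
FX sale €280 billion: the ECB's securities portfolio is untouched → 0.
Net: 117 − 214 + 0 = -€97 billion.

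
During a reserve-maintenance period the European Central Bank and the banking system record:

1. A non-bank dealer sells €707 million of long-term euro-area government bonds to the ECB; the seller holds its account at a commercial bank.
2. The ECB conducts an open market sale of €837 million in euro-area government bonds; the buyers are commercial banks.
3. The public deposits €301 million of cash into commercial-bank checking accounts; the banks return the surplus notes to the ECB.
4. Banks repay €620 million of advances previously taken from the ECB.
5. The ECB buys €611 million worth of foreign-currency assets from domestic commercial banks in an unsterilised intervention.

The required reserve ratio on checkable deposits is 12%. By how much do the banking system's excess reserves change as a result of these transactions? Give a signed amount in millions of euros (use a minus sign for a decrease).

+€41.04 million

Asset purchase (from non-banks) €707 million: reserves +€707M, deposits +€707M.
OMO sale (to banks) €837 million: reserves −€837M, deposits 0.
Currency deposit €301 million: reserves +€301M, deposits +€301M.
Discount-window repayment €620 million: reserves −€620M, deposits 0.
FX purchase €611 million: reserves +€611M, deposits 0.
Totals: Δreserves = +€162M, Δdeposits = +€1008M.
Δrequired reserves = 12% × +€1008M = +€120.96M.
Δexcess reserves = Δreserves − Δrequired = +€162M − (+€120.96M) = +€41.04 million.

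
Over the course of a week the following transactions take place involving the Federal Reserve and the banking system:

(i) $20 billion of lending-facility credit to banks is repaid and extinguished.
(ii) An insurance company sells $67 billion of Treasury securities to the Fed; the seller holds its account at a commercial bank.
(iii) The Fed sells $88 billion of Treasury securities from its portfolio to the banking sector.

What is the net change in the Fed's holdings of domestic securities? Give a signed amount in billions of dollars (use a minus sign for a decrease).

-$21 billion

Discount-window repayment $20 billion: the Fed's securities portfolio is untouched → 0.
Asset purchase (from non-banks) $67 billion: securities added to the Fed's portfolio → +$67B.
OMO sale (to banks) $88 billion: securities removed from the Fed's portfolio → −$88B.
Net: 0 + 67 − 88 = -$21 billion.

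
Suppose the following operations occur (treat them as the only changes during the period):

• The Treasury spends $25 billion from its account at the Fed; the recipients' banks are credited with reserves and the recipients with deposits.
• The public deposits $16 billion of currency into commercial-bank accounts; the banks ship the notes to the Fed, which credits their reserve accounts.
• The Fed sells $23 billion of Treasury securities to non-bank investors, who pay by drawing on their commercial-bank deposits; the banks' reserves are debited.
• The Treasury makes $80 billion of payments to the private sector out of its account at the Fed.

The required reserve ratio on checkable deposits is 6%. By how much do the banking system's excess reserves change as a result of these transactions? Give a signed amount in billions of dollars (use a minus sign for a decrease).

Government spending $25 billion: reserves +$25B, deposits +$25B.
Currency deposit $16 billion: reserves +$16B, deposits +$16B.
Asset sale (to non-banks) $23 billion: reserves −$23B, deposits −$23B.
Government spending $80 billion: reserves +$80B, deposits +$80B.
Totals: Δreserves = +$98B, Δdeposits = +$98B.
Δrequired reserves = 6% × +$98B = +$5.88B.
Δexcess reserves = Δreserves − Δrequired = +$98B − (+$5.88B) = +$92.12 billion.

+$92.12 billion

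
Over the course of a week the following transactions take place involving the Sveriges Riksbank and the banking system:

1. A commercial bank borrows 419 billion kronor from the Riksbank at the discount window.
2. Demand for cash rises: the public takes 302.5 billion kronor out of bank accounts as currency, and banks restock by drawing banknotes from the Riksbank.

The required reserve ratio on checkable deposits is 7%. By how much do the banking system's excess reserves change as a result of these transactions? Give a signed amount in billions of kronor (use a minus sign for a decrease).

+137.675 billion

Discount-window loan 419 billion kronor: reserves +419B, deposits 0.
Currency withdrawal 302.5 billion kronor: reserves −302.5B, deposits −302.5B.
Totals: Δreserves = +116.5B, Δdeposits = −302.5B.
Δrequired reserves = 7% × −302.5B = −21.175B.
Δexcess reserves = Δreserves − Δrequired = +116.5B − (−21.175B) = +137.675 billion.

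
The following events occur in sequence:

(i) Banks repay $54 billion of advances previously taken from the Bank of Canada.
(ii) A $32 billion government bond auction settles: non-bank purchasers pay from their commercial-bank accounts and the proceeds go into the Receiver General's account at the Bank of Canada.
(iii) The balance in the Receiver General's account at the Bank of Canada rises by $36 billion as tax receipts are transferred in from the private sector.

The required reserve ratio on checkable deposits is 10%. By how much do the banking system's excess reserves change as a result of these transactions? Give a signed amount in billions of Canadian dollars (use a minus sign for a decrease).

-$115.2 billion

Discount-window repayment $54 billion: reserves −$54B, deposits 0.
Government account inflow $32 billion: reserves −$32B, deposits −$32B.
Government account inflow $36 billion: reserves −$36B, deposits −$36B.
Totals: Δreserves = −$122B, Δdeposits = −$68B.
Δrequired reserves = 10% × −$68B = −$6.8B.
Δexcess reserves = Δreserves − Δrequired = −$122B − (−$6.8B) = -$115.2 billion.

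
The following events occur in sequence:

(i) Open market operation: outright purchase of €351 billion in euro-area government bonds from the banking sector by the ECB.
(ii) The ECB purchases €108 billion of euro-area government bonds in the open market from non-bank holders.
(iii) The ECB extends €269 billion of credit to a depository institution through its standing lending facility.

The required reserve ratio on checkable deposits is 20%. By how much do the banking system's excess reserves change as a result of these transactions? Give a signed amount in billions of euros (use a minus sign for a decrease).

+€706.4 billion

OMO purchase (from banks) €351 billion: reserves +€351B, deposits 0.
Asset purchase (from non-banks) €108 billion: reserves +€108B, deposits +€108B.
Discount-window loan €269 billion: reserves +€269B, deposits 0.
Totals: Δreserves = +€728B, Δdeposits = +€108B.
Δrequired reserves = 20% × +€108B = +€21.6B.
Δexcess reserves = Δreserves − Δrequired = +€728B − (+€21.6B) = +€706.4 billion.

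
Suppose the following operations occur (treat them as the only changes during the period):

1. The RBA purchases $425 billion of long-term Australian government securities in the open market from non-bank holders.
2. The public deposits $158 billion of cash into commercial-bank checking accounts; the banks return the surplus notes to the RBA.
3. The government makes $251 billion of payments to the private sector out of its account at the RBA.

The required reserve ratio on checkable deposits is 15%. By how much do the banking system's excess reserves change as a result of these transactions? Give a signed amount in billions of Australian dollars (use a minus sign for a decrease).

+$708.9 billion

Asset purchase (from non-banks) $425 billion: reserves +$425B, deposits +$425B.
Currency deposit $158 billion: reserves +$158B, deposits +$158B.
Government spending $251 billion: reserves +$251B, deposits +$251B.
Totals: Δreserves = +$834B, Δdeposits = +$834B.
Δrequired reserves = 15% × +$834B = +$125.1B.
Δexcess reserves = Δreserves − Δrequired = +$834B − (+$125.1B) = +$708.9 billion.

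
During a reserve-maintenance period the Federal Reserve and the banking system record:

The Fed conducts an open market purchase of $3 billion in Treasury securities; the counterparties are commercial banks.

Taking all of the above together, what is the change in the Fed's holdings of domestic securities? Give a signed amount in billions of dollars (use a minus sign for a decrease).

+$3 billion

OMO purchase (from banks) $3 billion: securities added to the Fed's portfolio → +$3B.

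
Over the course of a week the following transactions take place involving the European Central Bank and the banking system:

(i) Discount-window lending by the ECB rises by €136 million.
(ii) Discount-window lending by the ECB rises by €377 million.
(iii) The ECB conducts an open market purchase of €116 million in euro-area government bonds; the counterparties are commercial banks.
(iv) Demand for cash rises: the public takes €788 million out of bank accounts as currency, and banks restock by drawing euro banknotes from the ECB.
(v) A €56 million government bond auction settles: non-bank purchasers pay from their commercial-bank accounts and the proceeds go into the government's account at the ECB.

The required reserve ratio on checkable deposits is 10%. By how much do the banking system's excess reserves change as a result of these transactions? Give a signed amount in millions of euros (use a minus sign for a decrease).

-€130.6 million

Discount-window loan €136 million: reserves +€136M, deposits 0.
Discount-window loan €377 million: reserves +€377M, deposits 0.
OMO purchase (from banks) €116 million: reserves +€116M, deposits 0.
Currency withdrawal €788 million: reserves −€788M, deposits −€788M.
Government account inflow €56 million: reserves −€56M, deposits −€56M.
Totals: Δreserves = −€215M, Δdeposits = −€844M.
Δrequired reserves = 10% × −€844M = −€84.4M.
Δexcess reserves = Δreserves − Δrequired = −€215M − (−€84.4M) = -€130.6 million.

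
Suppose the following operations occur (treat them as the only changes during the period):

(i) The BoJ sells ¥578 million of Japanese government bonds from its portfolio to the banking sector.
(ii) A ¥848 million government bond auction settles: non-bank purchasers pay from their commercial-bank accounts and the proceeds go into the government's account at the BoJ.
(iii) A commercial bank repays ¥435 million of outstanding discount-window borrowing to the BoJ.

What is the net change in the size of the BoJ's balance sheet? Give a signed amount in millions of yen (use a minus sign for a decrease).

OMO sale (to banks) ¥578 million: a BoJ asset is shed → −¥578M.
Government account inflow ¥848 million: only the composition of liabilities changes → 0.
Discount-window repayment ¥435 million: a BoJ asset is shed → −¥435M.
Net: −578 + 0 − 435 = -¥1013 million.

-¥1013 million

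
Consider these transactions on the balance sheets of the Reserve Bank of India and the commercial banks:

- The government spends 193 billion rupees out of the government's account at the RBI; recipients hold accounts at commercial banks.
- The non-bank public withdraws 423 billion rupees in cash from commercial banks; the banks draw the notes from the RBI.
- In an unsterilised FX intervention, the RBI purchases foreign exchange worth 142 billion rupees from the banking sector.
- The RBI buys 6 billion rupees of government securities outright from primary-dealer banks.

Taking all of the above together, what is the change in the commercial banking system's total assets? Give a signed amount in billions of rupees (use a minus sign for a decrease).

Government spending 193 billion rupees: bank balance sheets expand → +193B.
Currency withdrawal 423 billion rupees: bank balance sheets shrink → −423B.
FX purchase 142 billion rupees: just an asset swap on bank balance sheets → 0.
OMO purchase (from banks) 6 billion rupees: just an asset swap on bank balance sheets → 0.
Net: 193 − 423 + 0 + 0 = -230 billion.

-230 billion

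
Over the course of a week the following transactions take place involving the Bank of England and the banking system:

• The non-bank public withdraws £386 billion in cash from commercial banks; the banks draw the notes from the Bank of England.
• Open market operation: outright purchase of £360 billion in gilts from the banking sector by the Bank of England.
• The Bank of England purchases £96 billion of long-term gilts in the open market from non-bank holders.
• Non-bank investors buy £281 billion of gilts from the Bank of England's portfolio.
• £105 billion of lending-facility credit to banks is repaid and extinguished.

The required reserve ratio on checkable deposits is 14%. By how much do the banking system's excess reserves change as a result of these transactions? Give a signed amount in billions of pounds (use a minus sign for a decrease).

-£236.06 billion

Currency withdrawal £386 billion: reserves −£386B, deposits −£386B.
OMO purchase (from banks) £360 billion: reserves +£360B, deposits 0.
Asset purchase (from non-banks) £96 billion: reserves +£96B, deposits +£96B.
Asset sale (to non-banks) £281 billion: reserves −£281B, deposits −£281B.
Discount-window repayment £105 billion: reserves −£105B, deposits 0.
Totals: Δreserves = −£316B, Δdeposits = −£571B.
Δrequired reserves = 14% × −£571B = −£79.94B.
Δexcess reserves = Δreserves − Δrequired = −£316B − (−£79.94B) = -£236.06 billion.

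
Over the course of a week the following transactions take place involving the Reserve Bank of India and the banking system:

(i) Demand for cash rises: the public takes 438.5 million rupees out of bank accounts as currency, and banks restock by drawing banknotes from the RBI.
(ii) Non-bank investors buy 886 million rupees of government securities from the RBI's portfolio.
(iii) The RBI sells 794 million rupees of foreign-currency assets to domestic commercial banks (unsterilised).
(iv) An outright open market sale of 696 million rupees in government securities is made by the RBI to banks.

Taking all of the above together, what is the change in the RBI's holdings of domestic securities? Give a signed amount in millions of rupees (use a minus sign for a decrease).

-1582 million

RBI balance sheet:
  Assets:      Securities −1582M, Foreign assets −794M
  Liabilities: Bank reserves −2814.5M, Currency in circulation +438.5M
So the change in the RBI's holdings of domestic securities is -1582 million.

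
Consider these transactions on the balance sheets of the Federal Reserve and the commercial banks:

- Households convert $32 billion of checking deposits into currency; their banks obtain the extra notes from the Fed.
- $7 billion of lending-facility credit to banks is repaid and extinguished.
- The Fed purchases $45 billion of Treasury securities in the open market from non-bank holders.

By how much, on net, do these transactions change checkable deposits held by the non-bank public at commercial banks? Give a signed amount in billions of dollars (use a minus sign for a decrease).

+$13 billion

Currency withdrawal $32 billion: non-bank counterparties' bank balances fall → −$32B.
Discount-window repayment $7 billion: the counterparty is a bank, so public deposits are unchanged → 0.
Asset purchase (from non-banks) $45 billion: non-bank counterparties' bank balances rise → +$45B.
Net: −32 + 0 + 45 = +$13 billion.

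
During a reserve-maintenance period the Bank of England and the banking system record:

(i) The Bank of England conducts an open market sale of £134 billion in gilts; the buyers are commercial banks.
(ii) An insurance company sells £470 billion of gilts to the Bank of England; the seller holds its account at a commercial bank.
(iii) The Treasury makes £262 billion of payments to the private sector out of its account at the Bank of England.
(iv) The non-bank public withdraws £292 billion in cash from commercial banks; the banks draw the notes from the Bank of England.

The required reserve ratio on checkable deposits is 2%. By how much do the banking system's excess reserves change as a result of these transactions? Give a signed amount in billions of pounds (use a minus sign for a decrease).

OMO sale (to banks) £134 billion: reserves −£134B, deposits 0.
Asset purchase (from non-banks) £470 billion: reserves +£470B, deposits +£470B.
Government spending £262 billion: reserves +£262B, deposits +£262B.
Currency withdrawal £292 billion: reserves −£292B, deposits −£292B.
Totals: Δreserves = +£306B, Δdeposits = +£440B.
Δrequired reserves = 2% × +£440B = +£8.8B.
Δexcess reserves = Δreserves − Δrequired = +£306B − (+£8.8B) = +£297.2 billion.

+£297.2 billion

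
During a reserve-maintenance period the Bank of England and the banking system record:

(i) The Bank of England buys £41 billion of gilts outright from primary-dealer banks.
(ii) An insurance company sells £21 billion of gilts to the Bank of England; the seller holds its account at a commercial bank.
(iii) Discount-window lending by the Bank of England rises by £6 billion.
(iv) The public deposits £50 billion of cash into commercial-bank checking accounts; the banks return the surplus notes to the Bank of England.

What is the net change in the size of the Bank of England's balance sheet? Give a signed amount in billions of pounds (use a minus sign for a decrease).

Bank of England balance sheet:
  Assets:      Securities +£62B, Loans to banks +£6B
  Liabilities: Bank reserves +£118B, Currency in circulation −£50B
Commercial banking system:
  Assets:      Reserves at CB +£118B, Securities −£41B
  Liabilities: Checkable deposits +£71B, Borrowings from CB +£6B
Change in total Bank of England assets = +£68 billion.

+£68 billion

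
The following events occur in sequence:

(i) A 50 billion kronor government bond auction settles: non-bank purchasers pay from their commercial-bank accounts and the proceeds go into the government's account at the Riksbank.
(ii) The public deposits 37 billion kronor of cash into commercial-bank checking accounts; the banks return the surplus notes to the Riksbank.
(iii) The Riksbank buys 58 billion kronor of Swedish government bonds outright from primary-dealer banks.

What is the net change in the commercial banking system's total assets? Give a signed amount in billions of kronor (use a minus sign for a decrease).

-13 billion

Government account inflow 50 billion kronor: bank balance sheets shrink → −50B.
Currency deposit 37 billion kronor: bank balance sheets expand → +37B.
OMO purchase (from banks) 58 billion kronor: just an asset swap on bank balance sheets → 0.
Net: −50 + 37 + 0 = -13 billion.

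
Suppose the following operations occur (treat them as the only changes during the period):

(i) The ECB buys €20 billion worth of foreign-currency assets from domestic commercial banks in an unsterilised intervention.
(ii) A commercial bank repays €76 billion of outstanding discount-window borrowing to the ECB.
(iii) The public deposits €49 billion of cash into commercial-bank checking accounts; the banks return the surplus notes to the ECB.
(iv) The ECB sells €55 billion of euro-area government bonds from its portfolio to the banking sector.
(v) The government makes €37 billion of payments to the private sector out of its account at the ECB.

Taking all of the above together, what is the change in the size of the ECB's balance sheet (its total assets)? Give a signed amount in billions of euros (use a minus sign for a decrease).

-€111 billion

ECB balance sheet:
  Assets:      Securities −€55B, Loans to banks −€76B, Foreign assets +€20B
  Liabilities: Bank reserves −€25B, Currency in circulation −€49B, Government deposits −€37B
Change in total ECB assets = -€111 billion.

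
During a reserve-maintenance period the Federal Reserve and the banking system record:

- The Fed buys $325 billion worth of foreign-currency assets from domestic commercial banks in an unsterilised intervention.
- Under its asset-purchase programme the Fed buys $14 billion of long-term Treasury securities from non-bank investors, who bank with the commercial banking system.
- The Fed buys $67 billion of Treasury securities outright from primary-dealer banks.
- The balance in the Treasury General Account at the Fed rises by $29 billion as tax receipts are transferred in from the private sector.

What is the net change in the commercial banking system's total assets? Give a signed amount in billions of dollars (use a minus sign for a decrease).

-$15 billion

Fed balance sheet:
  Assets:      Securities +$81B, Foreign assets +$325B
  Liabilities: Bank reserves +$377B, Government deposits +$29B
Commercial banking system:
  Assets:      Reserves at CB +$377B, Securities −$67B, Foreign assets −$325B
  Liabilities: Checkable deposits −$15B
Change in total bank assets = -$15 billion.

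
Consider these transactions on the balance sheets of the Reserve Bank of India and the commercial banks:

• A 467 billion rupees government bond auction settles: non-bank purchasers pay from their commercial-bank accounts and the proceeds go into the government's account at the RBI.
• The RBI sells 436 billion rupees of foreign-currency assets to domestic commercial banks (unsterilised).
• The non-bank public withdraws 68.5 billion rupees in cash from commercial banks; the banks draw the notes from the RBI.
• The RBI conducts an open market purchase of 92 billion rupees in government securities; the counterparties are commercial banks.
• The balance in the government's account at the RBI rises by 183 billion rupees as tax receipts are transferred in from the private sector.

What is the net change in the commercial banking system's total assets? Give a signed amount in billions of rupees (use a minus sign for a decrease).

Government account inflow 467 billion rupees: bank balance sheets shrink → −467B.
FX sale 436 billion rupees: just an asset swap on bank balance sheets → 0.
Currency withdrawal 68.5 billion rupees: bank balance sheets shrink → −68.5B.
OMO purchase (from banks) 92 billion rupees: just an asset swap on bank balance sheets → 0.
Government account inflow 183 billion rupees: bank balance sheets shrink → −183B.
Net: −467 + 0 − 68.5 + 0 − 183 = -718.5 billion.

-718.5 billion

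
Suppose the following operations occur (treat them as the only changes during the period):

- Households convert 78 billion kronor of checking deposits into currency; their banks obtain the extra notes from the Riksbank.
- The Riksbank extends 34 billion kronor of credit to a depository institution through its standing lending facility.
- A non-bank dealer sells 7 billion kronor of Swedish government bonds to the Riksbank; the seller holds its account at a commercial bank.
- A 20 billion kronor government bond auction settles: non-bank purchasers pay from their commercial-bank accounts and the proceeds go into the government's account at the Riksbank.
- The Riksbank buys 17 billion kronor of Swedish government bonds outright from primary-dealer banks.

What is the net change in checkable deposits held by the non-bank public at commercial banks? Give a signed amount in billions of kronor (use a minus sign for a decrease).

Currency withdrawal 78 billion kronor: non-bank counterparties' bank balances fall → −78B.
Discount-window loan 34 billion kronor: the counterparty is a bank, so public deposits are unchanged → 0.
Asset purchase (from non-banks) 7 billion kronor: non-bank counterparties' bank balances rise → +7B.
Government account inflow 20 billion kronor: non-bank counterparties' bank balances fall → −20B.
OMO purchase (from banks) 17 billion kronor: the counterparty is a bank, so public deposits are unchanged → 0.
Net: −78 + 0 + 7 − 20 + 0 = -91 billion.

-91 billion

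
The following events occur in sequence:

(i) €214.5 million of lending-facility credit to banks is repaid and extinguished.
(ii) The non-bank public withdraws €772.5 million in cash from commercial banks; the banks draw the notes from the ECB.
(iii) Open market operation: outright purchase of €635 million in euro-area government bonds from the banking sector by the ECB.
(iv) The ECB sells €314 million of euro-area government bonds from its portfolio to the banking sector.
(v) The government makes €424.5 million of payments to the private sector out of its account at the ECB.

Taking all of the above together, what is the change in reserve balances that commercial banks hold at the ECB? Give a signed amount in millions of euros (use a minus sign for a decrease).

Discount-window repayment €214.5 million: repayment is debited from reserves → −€214.5M.
Currency withdrawal €772.5 million: banks swap reserves for currency → −€772.5M.
OMO purchase (from banks) €635 million: the ECB pays by crediting reserve accounts → +€635M.
OMO sale (to banks) €314 million: the buying banks pay out of their reserve balances → −€314M.
Government spending €424.5 million: government payments flow into bank reserve accounts → +€424.5M.
Net: −214.5 − 772.5 + 635 − 314 + 424.5 = -€241.5 million.

-€241.5 million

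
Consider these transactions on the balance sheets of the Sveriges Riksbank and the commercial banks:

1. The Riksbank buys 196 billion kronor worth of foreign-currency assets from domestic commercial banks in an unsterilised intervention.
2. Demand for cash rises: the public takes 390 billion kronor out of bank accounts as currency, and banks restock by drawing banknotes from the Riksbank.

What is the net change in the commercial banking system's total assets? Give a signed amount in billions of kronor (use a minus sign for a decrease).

Riksbank balance sheet:
  Assets:      Foreign assets +196B
  Liabilities: Bank reserves −194B, Currency in circulation +390B
Commercial banking system:
  Assets:      Reserves at CB −194B, Foreign assets −196B
  Liabilities: Checkable deposits −390B
Change in total bank assets = -390 billion.

-390 billion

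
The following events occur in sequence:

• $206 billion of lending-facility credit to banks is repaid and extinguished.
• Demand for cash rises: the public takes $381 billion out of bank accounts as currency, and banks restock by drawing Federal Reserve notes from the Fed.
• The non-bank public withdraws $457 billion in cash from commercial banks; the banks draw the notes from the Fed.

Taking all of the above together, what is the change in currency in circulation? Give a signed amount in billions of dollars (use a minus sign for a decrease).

+$838 billion

Fed balance sheet:
  Assets:      Loans to banks −$206B
  Liabilities: Bank reserves −$1044B, Currency in circulation +$838B
Commercial banking system:
  Assets:      Reserves at CB −$1044B
  Liabilities: Checkable deposits −$838B, Borrowings from CB −$206B
So the change in currency in circulation is +$838 billion.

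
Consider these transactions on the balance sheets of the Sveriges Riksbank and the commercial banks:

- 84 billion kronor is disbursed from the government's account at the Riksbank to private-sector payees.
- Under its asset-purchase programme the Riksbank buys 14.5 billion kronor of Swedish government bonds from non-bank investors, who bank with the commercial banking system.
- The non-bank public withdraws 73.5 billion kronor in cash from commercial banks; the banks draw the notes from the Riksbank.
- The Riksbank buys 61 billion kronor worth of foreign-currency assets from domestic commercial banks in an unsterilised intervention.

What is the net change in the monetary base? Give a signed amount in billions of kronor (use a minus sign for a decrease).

+159.5 billion

Government spending 84 billion kronor: a non-base liability converts back to reserves → +84B.
Asset purchase (from non-banks) 14.5 billion kronor: Riksbank balance sheet expands → +14.5B.
Currency withdrawal 73.5 billion kronor: just a shift between currency and reserves — both are base money → 0.
FX purchase 61 billion kronor: Riksbank balance sheet expands → +61B.
Net: 84 + 14.5 + 0 + 61 = +159.5 billion.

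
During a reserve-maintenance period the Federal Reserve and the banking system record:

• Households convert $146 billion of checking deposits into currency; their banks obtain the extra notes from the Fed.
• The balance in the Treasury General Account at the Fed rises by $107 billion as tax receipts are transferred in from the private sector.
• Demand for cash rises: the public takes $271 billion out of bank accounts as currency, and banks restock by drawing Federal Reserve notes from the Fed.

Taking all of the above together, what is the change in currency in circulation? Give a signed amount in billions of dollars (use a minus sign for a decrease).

Fed balance sheet:
  Assets:      no change
  Liabilities: Bank reserves −$524B, Currency in circulation +$417B, Government deposits +$107B
Commercial banking system:
  Assets:      Reserves at CB −$524B
  Liabilities: Checkable deposits −$524B
So the change in currency in circulation is +$417 billion.

+$417 billion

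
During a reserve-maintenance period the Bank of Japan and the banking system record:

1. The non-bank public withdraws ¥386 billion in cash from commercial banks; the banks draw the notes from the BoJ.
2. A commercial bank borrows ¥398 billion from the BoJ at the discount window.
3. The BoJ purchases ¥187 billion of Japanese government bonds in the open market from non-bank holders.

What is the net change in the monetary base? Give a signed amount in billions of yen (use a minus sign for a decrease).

BoJ balance sheet:
  Assets:      Securities +¥187B, Loans to banks +¥398B
  Liabilities: Bank reserves +¥199B, Currency in circulation +¥386B
Monetary base = currency + reserves: +¥386B + (+¥199B) = +¥585 billion.

+¥585 billion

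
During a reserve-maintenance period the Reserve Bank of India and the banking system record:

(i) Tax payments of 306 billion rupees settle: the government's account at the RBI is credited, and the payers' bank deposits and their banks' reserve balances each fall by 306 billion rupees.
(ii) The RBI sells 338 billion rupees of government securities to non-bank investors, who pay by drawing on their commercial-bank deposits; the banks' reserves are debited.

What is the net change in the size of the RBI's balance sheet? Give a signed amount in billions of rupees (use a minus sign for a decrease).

Government account inflow 306 billion rupees: only the composition of liabilities changes → 0.
Asset sale (to non-banks) 338 billion rupees: an RBI asset is shed → −338B.
Net: 0 − 338 = -338 billion.

-338 billion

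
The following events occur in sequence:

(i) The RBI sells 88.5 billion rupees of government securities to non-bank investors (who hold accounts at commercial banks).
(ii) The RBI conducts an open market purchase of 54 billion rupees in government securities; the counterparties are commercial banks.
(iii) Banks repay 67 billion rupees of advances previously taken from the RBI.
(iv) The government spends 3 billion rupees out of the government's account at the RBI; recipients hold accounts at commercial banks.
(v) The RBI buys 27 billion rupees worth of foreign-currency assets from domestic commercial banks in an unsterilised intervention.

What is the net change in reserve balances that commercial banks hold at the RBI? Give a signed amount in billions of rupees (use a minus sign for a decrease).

RBI balance sheet:
  Assets:      Securities −34.5B, Loans to banks −67B, Foreign assets +27B
  Liabilities: Bank reserves −71.5B, Government deposits −3B
So the change in reserve balances that commercial banks hold at the RBI is -71.5 billion.

-71.5 billion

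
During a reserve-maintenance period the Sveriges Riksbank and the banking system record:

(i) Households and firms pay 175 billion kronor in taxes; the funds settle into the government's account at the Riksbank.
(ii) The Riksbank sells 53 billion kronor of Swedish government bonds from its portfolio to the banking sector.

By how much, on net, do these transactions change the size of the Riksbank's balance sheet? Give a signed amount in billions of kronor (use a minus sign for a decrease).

-53 billion

Government account inflow 175 billion kronor: only the composition of liabilities changes → 0.
OMO sale (to banks) 53 billion kronor: a Riksbank asset is shed → −53B.
Net: 0 − 53 = -53 billion.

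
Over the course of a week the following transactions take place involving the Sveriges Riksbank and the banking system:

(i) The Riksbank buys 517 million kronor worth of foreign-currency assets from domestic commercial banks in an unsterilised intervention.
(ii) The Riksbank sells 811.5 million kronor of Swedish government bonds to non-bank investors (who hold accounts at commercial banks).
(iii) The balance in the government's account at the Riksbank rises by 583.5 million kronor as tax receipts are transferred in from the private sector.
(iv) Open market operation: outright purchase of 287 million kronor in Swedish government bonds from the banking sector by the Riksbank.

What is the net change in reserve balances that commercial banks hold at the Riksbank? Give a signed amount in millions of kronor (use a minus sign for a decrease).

FX purchase 517 million kronor: the Riksbank pays by crediting reserve accounts → +517M.
Asset sale (to non-banks) 811.5 million kronor: the non-bank buyers' banks settle from reserves → −811.5M.
Government account inflow 583.5 million kronor: funds move from bank reserves into the government account → −583.5M.
OMO purchase (from banks) 287 million kronor: the Riksbank pays by crediting reserve accounts → +287M.
Net: 517 − 811.5 − 583.5 + 287 = -591 million.

-591 million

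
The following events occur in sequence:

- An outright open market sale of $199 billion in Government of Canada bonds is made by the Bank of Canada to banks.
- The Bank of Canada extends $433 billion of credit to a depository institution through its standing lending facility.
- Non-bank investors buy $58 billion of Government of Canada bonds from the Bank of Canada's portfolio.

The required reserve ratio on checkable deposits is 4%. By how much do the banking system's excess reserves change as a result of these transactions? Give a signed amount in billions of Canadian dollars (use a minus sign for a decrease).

+$178.32 billion

OMO sale (to banks) $199 billion: reserves −$199B, deposits 0.
Discount-window loan $433 billion: reserves +$433B, deposits 0.
Asset sale (to non-banks) $58 billion: reserves −$58B, deposits −$58B.
Totals: Δreserves = +$176B, Δdeposits = −$58B.
Δrequired reserves = 4% × −$58B = −$2.32B.
Δexcess reserves = Δreserves − Δrequired = +$176B − (−$2.32B) = +$178.32 billion.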